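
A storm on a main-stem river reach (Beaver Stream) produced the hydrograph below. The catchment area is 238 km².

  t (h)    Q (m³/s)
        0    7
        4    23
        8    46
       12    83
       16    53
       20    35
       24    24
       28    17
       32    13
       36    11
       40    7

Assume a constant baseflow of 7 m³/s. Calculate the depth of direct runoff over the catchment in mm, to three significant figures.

Direct runoff: 0.0, 16.0, 39.0, 76.0, 46.0, 28.0, 17.0, 10.0, 6.0, 4.0, 0.0 m³/s; ΣQ_DR = 242.0 m³/s.
V = ΣQ_DR · Δt = 242.0 × 14400 s = 3.485 × 10^6 m³.
Over A = 238 km², depth = V / A = 14.6 mm.

d ≈ 14.6 mm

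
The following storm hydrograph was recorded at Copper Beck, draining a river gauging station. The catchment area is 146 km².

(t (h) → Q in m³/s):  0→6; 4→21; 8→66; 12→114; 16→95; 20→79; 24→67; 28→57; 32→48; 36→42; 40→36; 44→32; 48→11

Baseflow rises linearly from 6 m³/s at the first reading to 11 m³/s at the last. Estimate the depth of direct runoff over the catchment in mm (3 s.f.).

Direct runoff: 0.00, 14.58, 59.17, 106.75, 87.33, 70.92, 58.50, 48.08, 38.67, 32.25, 25.83, 21.42, 0.00 m³/s; ΣQ_DR = 563.5 m³/s.
V = ΣQ_DR · Δt = 563.5 × 14400 s = 8.114 × 10^6 m³.
Over A = 146 km², depth = V / A = 55.6 mm.

d ≈ 55.6 mm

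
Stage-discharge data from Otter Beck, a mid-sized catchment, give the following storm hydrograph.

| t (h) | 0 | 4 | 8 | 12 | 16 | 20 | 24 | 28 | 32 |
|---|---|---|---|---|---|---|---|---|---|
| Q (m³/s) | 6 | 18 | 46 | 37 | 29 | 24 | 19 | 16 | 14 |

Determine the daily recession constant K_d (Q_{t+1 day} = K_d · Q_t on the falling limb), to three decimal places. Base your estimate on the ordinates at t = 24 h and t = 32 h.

K_d ≈ 0.400

Between t = 24 h and t = 32 h the flow falls from 19 to 14 m³/s over 2×4 h = 8 h.
Per-interval ratio K = (14/19)^(1/2) = 0.8584; K_d = K^(24/4) = 0.400.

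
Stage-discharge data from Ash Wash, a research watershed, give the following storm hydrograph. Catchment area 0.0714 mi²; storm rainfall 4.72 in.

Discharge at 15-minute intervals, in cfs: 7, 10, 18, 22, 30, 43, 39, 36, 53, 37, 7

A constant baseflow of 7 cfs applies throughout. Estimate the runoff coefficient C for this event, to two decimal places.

C ≈ 0.26

ΣQ_DR = 225.0 cfs; V = ΣQ_DR·Δt = 2.025 × 10^5 ft³.
Runoff depth d = V / A = 1.221 in.
C = d / P = 1.221 / 4.72 = 0.26.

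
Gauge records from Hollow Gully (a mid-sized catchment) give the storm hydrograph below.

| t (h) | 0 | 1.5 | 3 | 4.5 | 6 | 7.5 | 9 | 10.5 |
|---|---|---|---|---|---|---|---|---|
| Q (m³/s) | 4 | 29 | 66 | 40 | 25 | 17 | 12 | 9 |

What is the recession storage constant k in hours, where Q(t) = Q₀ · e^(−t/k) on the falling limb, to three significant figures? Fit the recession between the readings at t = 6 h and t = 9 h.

k ≈ 4.09 h

On the falling limb, Q drops from 25 to 12 m³/s between t = 6 h and t = 9 h (Δt = 3 h).
k = −Δt / ln(Q₂/Q₁) = −3 / ln(12/25) = 4.09 h.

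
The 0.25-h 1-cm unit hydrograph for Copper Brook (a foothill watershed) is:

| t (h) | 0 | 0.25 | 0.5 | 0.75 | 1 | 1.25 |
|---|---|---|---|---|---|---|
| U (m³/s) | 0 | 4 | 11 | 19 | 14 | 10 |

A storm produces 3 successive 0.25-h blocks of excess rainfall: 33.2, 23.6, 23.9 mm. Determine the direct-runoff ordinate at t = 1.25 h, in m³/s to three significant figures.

By discrete convolution, Q_j = Σ (P_i / 10 mm) · U_{j−i}.
At t = 1.25 h (j=5): Q = (33.2/10)·10 + (23.6/10)·14 + (23.9/10)·19 = 112 m³/s.

Q ≈ 112 m³/s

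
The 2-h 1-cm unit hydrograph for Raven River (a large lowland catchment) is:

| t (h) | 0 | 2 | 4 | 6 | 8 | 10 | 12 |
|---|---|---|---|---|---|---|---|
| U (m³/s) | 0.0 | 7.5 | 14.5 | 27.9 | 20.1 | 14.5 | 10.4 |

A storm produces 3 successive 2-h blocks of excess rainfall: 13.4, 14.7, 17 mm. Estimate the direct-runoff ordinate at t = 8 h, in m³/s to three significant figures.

Q ≈ 92.6 m³/s

By discrete convolution, Q_j = Σ (P_i / 10 mm) · U_{j−i}.
At t = 8 h (j=4): Q = (13.4/10)·20.1 + (14.7/10)·27.9 + (17/10)·14.5 = 92.6 m³/s.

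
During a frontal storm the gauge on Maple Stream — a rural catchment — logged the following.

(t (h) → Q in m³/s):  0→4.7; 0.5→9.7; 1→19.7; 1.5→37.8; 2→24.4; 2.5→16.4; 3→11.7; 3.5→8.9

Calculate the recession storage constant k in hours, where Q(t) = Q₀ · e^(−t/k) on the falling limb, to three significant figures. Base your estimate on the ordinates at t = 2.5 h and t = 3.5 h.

On the falling limb, Q drops from 16.4 to 8.9 m³/s between t = 2.5 h and t = 3.5 h (Δt = 1 h).
k = −Δt / ln(Q₂/Q₁) = −1 / ln(8.9/16.4) = 1.64 h.

k ≈ 1.64 h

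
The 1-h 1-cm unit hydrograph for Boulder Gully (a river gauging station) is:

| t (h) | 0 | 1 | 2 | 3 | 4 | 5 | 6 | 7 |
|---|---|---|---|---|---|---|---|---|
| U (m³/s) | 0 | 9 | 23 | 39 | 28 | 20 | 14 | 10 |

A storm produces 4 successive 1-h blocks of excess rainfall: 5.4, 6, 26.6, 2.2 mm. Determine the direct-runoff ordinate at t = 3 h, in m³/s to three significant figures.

By discrete convolution, Q_j = Σ (P_i / 10 mm) · U_{j−i}.
At t = 3 h (j=3): Q = (5.4/10)·39 + (6/10)·23 + (26.6/10)·9 + (2.2/10)·0 = 58.8 m³/s.

Q ≈ 58.8 m³/s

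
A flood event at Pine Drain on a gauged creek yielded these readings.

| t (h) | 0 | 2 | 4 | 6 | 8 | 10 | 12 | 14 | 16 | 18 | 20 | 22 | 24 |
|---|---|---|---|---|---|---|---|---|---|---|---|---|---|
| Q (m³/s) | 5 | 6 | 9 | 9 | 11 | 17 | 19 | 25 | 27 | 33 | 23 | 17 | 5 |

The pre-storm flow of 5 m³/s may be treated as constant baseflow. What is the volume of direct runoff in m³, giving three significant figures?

Direct-runoff ordinates (Q − Q_b): 0.0, 1.0, 4.0, 4.0, 6.0, 12.0, 14.0, 20.0, 22.0, 28.0, 18.0, 12.0, 0.0 m³/s.
ΣQ_DR = 141.0 m³/s.
With Δt = 2 h = 7200 s, V = ΣQ_DR · Δt = 141.0 × 7200 = 1.02 × 10^6 m³.

V ≈ 1.02 × 10^6 m³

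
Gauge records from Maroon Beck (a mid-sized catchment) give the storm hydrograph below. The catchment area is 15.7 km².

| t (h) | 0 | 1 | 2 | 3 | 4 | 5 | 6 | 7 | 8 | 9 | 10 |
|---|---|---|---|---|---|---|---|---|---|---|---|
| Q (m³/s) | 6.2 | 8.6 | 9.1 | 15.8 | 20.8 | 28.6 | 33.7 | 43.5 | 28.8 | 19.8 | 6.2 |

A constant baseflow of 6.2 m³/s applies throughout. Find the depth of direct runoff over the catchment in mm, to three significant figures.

Direct runoff: 0.0, 2.4, 2.9, 9.6, 14.6, 22.4, 27.5, 37.3, 22.6, 13.6, 0.0 m³/s; ΣQ_DR = 152.9 m³/s.
V = ΣQ_DR · Δt = 152.9 × 3600 s = 5.504 × 10^5 m³.
Over A = 15.7 km², depth = V / A = 35.1 mm.

d ≈ 35.1 mm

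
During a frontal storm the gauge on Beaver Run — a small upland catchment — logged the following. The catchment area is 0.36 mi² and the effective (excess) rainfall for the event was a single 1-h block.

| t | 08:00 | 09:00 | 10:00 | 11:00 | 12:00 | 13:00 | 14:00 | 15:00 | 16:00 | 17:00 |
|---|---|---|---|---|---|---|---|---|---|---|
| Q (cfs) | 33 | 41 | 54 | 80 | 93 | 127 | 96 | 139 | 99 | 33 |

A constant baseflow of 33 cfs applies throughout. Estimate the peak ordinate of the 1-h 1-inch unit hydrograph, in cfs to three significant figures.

Direct runoff: 0.0, 8.0, 21.0, 47.0, 60.0, 94.0, 63.0, 106.0, 66.0, 0.0 cfs; ΣQ_DR = 465.0 cfs, peak = 106.0 cfs.
Runoff depth d = ΣQ_DR·Δt / A = 465.0 × 3600 / (0.36 mi²) = 2.002 in.
The 1-inch UH is the DRH scaled by (1 in)/d, so U_p = 106.0 × 1/2.002 = 53.0 cfs.

U_p ≈ 53.0 cfs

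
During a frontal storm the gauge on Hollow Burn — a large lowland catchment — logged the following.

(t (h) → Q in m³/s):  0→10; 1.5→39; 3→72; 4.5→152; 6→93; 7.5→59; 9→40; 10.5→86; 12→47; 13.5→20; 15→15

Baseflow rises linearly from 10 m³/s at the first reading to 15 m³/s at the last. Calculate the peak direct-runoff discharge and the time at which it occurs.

Subtracting baseflow gives direct-runoff ordinates: 0.00, 28.50, 61.00, 140.50, 81.00, 46.50, 27.00, 72.50, 33.00, 5.50, 0.00 m³/s.
The maximum is 140.50 m³/s, occurring at the reading for t = 4.5 h.

Q_p = 140.50 m³/s at t = 4.5 h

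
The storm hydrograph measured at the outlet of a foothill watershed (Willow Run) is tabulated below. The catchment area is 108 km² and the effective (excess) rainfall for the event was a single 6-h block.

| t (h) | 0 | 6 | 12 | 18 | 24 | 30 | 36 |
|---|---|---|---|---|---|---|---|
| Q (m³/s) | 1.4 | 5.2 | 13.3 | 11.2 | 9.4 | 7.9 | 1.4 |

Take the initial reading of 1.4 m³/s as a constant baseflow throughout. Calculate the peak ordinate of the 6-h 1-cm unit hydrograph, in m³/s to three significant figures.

U_p ≈ 14.9 m³/s

Direct runoff: 0.0, 3.8, 11.9, 9.8, 8.0, 6.5, 0.0 m³/s; ΣQ_DR = 40.00 m³/s, peak = 11.9 m³/s.
Runoff depth d = ΣQ_DR·Δt / A = 40.00 × 21600 / (108 km²) = 8.000 mm.
The 1-cm UH is the DRH scaled by (10 mm)/d, so U_p = 11.9 × 10/8.000 = 14.9 m³/s.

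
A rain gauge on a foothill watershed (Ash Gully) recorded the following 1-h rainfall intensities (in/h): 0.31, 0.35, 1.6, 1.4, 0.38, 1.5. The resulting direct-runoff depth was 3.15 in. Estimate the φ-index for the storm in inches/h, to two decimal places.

φ ≈ 0.45 in/h

Only the 3 blocks with intensity above φ contribute runoff: 1.6, 1.4, 1.5 in/h.
Σ(I−φ)·Δt = d  ⇒  (1.6+1.4+1.5 − 3φ)·1 = 3.15
φ = (4.500 − 3.15/1) / 3 = 0.45 in/h.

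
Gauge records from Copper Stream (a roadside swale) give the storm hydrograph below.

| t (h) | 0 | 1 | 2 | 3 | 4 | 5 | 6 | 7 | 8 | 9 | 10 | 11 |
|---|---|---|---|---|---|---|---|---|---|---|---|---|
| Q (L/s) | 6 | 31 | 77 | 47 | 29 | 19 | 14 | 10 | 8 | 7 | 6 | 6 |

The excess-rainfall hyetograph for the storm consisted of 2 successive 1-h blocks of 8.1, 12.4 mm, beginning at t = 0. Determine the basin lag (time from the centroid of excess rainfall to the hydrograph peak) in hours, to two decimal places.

t_L ≈ 0.90 h

Centroid of excess rainfall: t_c = Σ P_i·t̄_i / ΣP_i = 1.1049 h (block centres at 0.5, 1.5 h).
Hydrograph peak occurs at t = 2 h, so basin lag t_L = 2 − 1.1049 = 0.90 h.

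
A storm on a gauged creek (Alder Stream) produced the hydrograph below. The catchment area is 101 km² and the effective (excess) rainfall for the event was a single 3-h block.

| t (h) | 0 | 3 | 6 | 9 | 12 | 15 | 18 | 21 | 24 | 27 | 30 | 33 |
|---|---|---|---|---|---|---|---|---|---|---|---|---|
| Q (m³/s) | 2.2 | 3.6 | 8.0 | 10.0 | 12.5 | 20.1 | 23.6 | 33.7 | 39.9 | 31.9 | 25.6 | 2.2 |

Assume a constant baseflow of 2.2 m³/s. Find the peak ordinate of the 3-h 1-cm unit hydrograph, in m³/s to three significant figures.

U_p ≈ 18.9 m³/s

Direct runoff: 0.0, 1.4, 5.8, 7.8, 10.3, 17.9, 21.4, 31.5, 37.7, 29.7, 23.4, 0.0 m³/s; ΣQ_DR = 186.9 m³/s, peak = 37.7 m³/s.
Runoff depth d = ΣQ_DR·Δt / A = 186.9 × 10800 / (101 km²) = 19.99 mm.
The 1-cm UH is the DRH scaled by (10 mm)/d, so U_p = 37.7 × 10/19.99 = 18.9 m³/s.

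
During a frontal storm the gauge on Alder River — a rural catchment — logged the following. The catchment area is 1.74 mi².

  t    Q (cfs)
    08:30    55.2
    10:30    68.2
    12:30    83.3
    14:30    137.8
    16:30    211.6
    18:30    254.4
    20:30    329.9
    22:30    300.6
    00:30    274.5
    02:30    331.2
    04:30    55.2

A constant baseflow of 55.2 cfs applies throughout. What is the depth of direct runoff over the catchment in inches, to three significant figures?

Direct runoff: 0.0, 13.0, 28.1, 82.6, 156.4, 199.2, 274.7, 245.4, 219.3, 276.0, 0.0 cfs; ΣQ_DR = 1495 cfs.
V = ΣQ_DR · Δt = 1495 × 7200 s = 1.076 × 10^7 ft³.
Over A = 1.74 mi², depth = V / A = 2.66 in.

d ≈ 2.66 in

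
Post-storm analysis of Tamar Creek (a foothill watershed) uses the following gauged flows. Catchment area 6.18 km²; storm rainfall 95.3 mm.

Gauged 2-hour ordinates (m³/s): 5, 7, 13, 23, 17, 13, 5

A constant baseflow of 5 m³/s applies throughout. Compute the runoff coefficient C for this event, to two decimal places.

ΣQ_DR = 48.00 m³/s; V = ΣQ_DR·Δt = 3.456 × 10^5 m³.
Runoff depth d = V / A = 55.92 mm.
C = d / P = 55.92 / 95.3 = 0.59.

C ≈ 0.59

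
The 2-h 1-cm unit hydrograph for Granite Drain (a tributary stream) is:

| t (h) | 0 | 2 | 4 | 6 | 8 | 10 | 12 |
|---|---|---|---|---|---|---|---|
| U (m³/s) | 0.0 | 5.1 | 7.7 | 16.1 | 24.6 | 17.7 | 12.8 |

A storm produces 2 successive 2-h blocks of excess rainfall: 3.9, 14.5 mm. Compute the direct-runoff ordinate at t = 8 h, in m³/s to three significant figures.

By discrete convolution, Q_j = Σ (P_i / 10 mm) · U_{j−i}.
At t = 8 h (j=4): Q = (3.9/10)·24.6 + (14.5/10)·16.1 = 32.9 m³/s.

Q ≈ 32.9 m³/s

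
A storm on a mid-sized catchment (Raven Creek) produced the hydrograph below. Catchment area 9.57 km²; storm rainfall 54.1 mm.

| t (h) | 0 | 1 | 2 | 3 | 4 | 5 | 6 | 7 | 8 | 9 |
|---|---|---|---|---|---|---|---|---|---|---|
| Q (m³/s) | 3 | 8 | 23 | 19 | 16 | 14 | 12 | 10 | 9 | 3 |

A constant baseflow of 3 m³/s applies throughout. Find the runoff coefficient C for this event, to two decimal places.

ΣQ_DR = 87.00 m³/s; V = ΣQ_DR·Δt = 3.132 × 10^5 m³.
Runoff depth d = V / A = 32.73 mm.
C = d / P = 32.73 / 54.1 = 0.60.

C ≈ 0.60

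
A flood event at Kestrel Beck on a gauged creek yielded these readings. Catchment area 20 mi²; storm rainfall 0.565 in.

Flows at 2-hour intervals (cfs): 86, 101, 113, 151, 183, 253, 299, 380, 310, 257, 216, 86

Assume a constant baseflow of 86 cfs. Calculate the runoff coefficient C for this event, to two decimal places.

ΣQ_DR = 1403 cfs; V = ΣQ_DR·Δt = 1.010 × 10^7 ft³.
Runoff depth d = V / A = 0.2174 in.
C = d / P = 0.2174 / 0.565 = 0.38.

C ≈ 0.38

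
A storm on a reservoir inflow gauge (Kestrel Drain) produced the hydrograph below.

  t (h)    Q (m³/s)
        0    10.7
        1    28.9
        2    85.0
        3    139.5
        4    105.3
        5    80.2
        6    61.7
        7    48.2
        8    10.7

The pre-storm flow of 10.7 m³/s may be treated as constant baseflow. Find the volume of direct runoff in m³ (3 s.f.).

Direct-runoff ordinates (Q − Q_b): 0.0, 18.2, 74.3, 128.8, 94.6, 69.5, 51.0, 37.5, 0.0 m³/s.
ΣQ_DR = 473.9 m³/s.
With Δt = 1 h = 3600 s, V = ΣQ_DR · Δt = 473.9 × 3600 = 1.71 × 10^6 m³.

V ≈ 1.71 × 10^6 m³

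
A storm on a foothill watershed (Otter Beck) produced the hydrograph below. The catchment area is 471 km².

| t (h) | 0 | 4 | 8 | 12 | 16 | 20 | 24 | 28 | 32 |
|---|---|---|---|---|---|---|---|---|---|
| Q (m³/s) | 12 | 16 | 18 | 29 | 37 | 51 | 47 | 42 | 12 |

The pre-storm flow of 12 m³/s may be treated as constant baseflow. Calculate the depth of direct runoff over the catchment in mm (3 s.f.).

d ≈ 4.77 mm

Direct runoff: 0.0, 4.0, 6.0, 17.0, 25.0, 39.0, 35.0, 30.0, 0.0 m³/s; ΣQ_DR = 156.0 m³/s.
V = ΣQ_DR · Δt = 156.0 × 14400 s = 2.246 × 10^6 m³.
Over A = 471 km², depth = V / A = 4.77 mm.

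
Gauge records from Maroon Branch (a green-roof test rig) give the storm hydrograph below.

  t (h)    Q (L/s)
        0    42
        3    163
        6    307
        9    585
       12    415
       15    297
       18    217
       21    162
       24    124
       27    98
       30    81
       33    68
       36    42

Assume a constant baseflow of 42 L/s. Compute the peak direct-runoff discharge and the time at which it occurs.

Subtracting baseflow gives direct-runoff ordinates: 0.0, 121.0, 265.0, 543.0, 373.0, 255.0, 175.0, 120.0, 82.0, 56.0, 39.0, 26.0, 0.0 L/s.
The maximum is 543.0 L/s, occurring at the reading for t = 9 h.

Q_p = 543.0 L/s at t = 9 h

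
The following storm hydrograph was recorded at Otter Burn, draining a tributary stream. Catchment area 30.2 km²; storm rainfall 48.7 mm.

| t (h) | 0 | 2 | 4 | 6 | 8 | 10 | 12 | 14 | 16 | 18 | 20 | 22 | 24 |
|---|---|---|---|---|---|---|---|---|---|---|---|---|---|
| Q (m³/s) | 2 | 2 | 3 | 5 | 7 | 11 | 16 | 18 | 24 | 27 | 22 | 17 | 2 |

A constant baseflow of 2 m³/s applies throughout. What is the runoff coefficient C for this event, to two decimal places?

C ≈ 0.64

ΣQ_DR = 130.0 m³/s; V = ΣQ_DR·Δt = 9.360 × 10^5 m³.
Runoff depth d = V / A = 30.99 mm.
C = d / P = 30.99 / 48.7 = 0.64.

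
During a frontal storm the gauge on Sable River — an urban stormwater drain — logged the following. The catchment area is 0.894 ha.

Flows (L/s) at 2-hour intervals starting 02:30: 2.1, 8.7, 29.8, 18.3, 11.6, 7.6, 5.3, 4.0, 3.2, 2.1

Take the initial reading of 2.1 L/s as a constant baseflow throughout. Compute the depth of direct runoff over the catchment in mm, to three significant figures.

Direct runoff: 0.0, 6.6, 27.7, 16.2, 9.5, 5.5, 3.2, 1.9, 1.1, 0.0 L/s; ΣQ_DR = 71.70 L/s.
V = ΣQ_DR · Δt = 71.70 × 7200 s = 5.162 × 10^5 L.
Over A = 0.894 ha, depth = V / A = 57.7 mm.

d ≈ 57.7 mm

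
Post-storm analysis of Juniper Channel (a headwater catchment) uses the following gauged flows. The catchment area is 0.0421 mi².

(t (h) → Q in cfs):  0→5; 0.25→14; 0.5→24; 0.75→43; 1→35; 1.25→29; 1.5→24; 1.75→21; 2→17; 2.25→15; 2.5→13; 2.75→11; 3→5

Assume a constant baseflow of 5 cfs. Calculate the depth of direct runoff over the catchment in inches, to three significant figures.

d ≈ 1.76 in

Direct runoff: 0.0, 9.0, 19.0, 38.0, 30.0, 24.0, 19.0, 16.0, 12.0, 10.0, 8.0, 6.0, 0.0 cfs; ΣQ_DR = 191.0 cfs.
V = ΣQ_DR · Δt = 191.0 × 900 s = 1.719 × 10^5 ft³.
Over A = 0.0421 mi², depth = V / A = 1.76 in.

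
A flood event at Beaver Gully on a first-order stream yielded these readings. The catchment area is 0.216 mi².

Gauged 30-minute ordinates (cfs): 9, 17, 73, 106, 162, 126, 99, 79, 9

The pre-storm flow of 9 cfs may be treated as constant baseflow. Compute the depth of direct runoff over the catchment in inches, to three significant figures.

Direct runoff: 0.0, 8.0, 64.0, 97.0, 153.0, 117.0, 90.0, 70.0, 0.0 cfs; ΣQ_DR = 599.0 cfs.
V = ΣQ_DR · Δt = 599.0 × 1800 s = 1.078 × 10^6 ft³.
Over A = 0.216 mi², depth = V / A = 2.15 in.

d ≈ 2.15 in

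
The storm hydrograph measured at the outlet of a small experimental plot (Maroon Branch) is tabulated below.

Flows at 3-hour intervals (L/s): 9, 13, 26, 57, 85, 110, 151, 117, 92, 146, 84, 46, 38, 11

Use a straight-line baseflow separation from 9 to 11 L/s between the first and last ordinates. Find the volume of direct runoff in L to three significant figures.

Direct-runoff ordinates (Q − Q_b): 0.00, 3.85, 16.69, 47.54, 75.38, 100.23, 141.08, 106.92, 81.77, 135.62, 73.46, 35.31, 27.15, 0.00 L/s.
ΣQ_DR = 845.0 L/s.
With Δt = 3 h = 10800 s, V = ΣQ_DR · Δt = 845.0 × 10800 = 9.13 × 10^6 L.

V ≈ 9.13 × 10^6 L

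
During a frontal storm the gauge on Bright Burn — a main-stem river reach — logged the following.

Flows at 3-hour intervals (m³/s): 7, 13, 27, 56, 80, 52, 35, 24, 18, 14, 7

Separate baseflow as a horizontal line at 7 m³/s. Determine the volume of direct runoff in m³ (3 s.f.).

Direct-runoff ordinates (Q − Q_b): 0.0, 6.0, 20.0, 49.0, 73.0, 45.0, 28.0, 17.0, 11.0, 7.0, 0.0 m³/s.
ΣQ_DR = 256.0 m³/s.
With Δt = 3 h = 10800 s, V = ΣQ_DR · Δt = 256.0 × 10800 = 2.76 × 10^6 m³.

V ≈ 2.76 × 10^6 m³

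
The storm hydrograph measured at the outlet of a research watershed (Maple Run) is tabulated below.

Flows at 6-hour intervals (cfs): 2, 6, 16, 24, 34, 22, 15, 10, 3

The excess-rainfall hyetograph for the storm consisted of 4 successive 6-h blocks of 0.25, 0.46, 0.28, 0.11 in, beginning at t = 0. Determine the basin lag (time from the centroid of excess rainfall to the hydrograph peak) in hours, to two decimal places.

Centroid of excess rainfall: t_c = Σ P_i·t̄_i / ΣP_i = 10.3636 h (block centres at 3, 9, 15, 21 h).
Hydrograph peak occurs at t = 24 h, so basin lag t_L = 24 − 10.3636 = 13.64 h.

t_L ≈ 13.64 h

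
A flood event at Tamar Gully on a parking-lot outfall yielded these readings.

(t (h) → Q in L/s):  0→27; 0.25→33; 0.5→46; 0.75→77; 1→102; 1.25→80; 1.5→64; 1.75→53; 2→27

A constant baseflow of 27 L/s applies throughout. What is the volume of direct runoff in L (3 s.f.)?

V ≈ 2.39 × 10^5 L

Direct-runoff ordinates (Q − Q_b): 0.0, 6.0, 19.0, 50.0, 75.0, 53.0, 37.0, 26.0, 0.0 L/s.
ΣQ_DR = 266.0 L/s.
With Δt = 0.25 h = 900 s, V = ΣQ_DR · Δt = 266.0 × 900 = 2.39 × 10^5 L.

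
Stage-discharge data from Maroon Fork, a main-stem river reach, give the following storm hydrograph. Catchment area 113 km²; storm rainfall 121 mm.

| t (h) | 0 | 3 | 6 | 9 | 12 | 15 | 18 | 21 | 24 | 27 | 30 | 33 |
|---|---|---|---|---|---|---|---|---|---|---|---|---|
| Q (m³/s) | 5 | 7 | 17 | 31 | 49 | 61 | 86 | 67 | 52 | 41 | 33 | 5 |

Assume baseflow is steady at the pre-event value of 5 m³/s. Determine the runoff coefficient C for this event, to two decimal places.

C ≈ 0.31

ΣQ_DR = 394.0 m³/s; V = ΣQ_DR·Δt = 4.255 × 10^6 m³.
Runoff depth d = V / A = 37.66 mm.
C = d / P = 37.66 / 121 = 0.31.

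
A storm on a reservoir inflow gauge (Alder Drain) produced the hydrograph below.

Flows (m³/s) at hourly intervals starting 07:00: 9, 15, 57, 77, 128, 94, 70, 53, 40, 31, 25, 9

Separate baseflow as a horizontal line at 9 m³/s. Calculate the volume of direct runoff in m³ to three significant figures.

V ≈ 1.80 × 10^6 m³

Direct-runoff ordinates (Q − Q_b): 0.0, 6.0, 48.0, 68.0, 119.0, 85.0, 61.0, 44.0, 31.0, 22.0, 16.0, 0.0 m³/s.
ΣQ_DR = 500.0 m³/s.
With Δt = 1 h = 3600 s, V = ΣQ_DR · Δt = 500.0 × 3600 = 1.80 × 10^6 m³.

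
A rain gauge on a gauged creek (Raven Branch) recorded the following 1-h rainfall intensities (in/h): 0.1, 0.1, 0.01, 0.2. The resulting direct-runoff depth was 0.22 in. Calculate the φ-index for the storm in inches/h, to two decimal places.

Only the 3 blocks with intensity above φ contribute runoff: 0.1, 0.1, 0.2 in/h.
Σ(I−φ)·Δt = d  ⇒  (0.1+0.1+0.2 − 3φ)·1 = 0.22
φ = (0.4000 − 0.22/1) / 3 = 0.06 in/h.

φ ≈ 0.06 in/h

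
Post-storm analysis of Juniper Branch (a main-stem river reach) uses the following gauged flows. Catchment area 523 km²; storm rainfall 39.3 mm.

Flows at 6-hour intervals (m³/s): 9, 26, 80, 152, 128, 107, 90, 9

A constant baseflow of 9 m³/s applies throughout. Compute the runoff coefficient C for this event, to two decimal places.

ΣQ_DR = 529.0 m³/s; V = ΣQ_DR·Δt = 1.143 × 10^7 m³.
Runoff depth d = V / A = 21.85 mm.
C = d / P = 21.85 / 39.3 = 0.56.

C ≈ 0.56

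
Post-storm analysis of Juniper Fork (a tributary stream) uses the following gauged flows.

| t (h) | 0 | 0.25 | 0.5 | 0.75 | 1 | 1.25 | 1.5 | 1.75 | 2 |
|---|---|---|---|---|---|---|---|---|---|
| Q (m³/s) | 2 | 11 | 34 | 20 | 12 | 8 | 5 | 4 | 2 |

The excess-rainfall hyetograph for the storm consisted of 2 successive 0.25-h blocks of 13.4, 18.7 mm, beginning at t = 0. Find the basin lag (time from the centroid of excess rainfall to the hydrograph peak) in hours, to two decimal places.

t_L ≈ 0.23 h

Centroid of excess rainfall: t_c = Σ P_i·t̄_i / ΣP_i = 0.2706 h (block centres at 0.125, 0.375 h).
Hydrograph peak occurs at t = 0.5 h, so basin lag t_L = 0.5 − 0.2706 = 0.23 h.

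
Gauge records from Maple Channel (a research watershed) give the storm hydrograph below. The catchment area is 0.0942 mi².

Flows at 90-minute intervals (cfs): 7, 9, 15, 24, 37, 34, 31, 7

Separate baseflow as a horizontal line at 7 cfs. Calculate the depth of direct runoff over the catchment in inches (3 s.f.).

Direct runoff: 0.0, 2.0, 8.0, 17.0, 30.0, 27.0, 24.0, 0.0 cfs; ΣQ_DR = 108.0 cfs.
V = ΣQ_DR · Δt = 108.0 × 5400 s = 5.832 × 10^5 ft³.
Over A = 0.0942 mi², depth = V / A = 2.66 in.

d ≈ 2.66 in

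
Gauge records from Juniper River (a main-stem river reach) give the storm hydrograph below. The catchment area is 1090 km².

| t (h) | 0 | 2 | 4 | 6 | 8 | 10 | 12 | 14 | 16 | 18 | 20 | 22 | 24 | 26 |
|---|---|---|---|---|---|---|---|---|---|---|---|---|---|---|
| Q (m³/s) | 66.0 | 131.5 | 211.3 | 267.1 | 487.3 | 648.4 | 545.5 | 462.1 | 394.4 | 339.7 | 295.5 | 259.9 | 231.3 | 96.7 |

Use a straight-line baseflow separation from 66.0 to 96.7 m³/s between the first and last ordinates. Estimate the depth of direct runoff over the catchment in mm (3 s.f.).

d ≈ 21.8 mm

Direct runoff: 0.00, 63.14, 140.58, 194.02, 411.85, 570.59, 465.33, 379.57, 309.51, 252.45, 205.88, 167.92, 136.96, 0.00 m³/s; ΣQ_DR = 3298 m³/s.
V = ΣQ_DR · Δt = 3298 × 7200 s = 2.374 × 10^7 m³.
Over A = 1090 km², depth = V / A = 21.8 mm.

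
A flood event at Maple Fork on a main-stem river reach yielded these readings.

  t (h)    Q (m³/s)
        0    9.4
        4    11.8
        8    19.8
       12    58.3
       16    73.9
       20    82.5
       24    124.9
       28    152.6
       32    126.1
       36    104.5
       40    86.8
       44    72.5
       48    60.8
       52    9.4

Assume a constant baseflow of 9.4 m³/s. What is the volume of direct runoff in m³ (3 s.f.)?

Direct-runoff ordinates (Q − Q_b): 0.0, 2.4, 10.4, 48.9, 64.5, 73.1, 115.5, 143.2, 116.7, 95.1, 77.4, 63.1, 51.4, 0.0 m³/s.
ΣQ_DR = 861.7 m³/s.
With Δt = 4 h = 14400 s, V = ΣQ_DR · Δt = 861.7 × 14400 = 1.24 × 10^7 m³.

V ≈ 1.24 × 10^7 m³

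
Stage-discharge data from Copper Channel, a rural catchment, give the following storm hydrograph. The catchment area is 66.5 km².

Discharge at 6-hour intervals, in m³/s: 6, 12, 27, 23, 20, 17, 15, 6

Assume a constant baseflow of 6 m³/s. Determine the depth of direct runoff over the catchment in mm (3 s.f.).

d ≈ 25.3 mm

Direct runoff: 0.0, 6.0, 21.0, 17.0, 14.0, 11.0, 9.0, 0.0 m³/s; ΣQ_DR = 78.00 m³/s.
V = ΣQ_DR · Δt = 78.00 × 21600 s = 1.685 × 10^6 m³.
Over A = 66.5 km², depth = V / A = 25.3 mm.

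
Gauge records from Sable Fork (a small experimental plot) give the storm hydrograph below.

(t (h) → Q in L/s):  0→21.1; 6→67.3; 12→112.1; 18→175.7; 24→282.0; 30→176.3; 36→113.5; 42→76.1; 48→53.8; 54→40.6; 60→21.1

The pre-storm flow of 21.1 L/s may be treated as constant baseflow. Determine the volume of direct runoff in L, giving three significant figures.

Direct-runoff ordinates (Q − Q_b): 0.0, 46.2, 91.0, 154.6, 260.9, 155.2, 92.4, 55.0, 32.7, 19.5, 0.0 L/s.
ΣQ_DR = 907.5 L/s.
With Δt = 6 h = 21600 s, V = ΣQ_DR · Δt = 907.5 × 21600 = 1.96 × 10^7 L.

V ≈ 1.96 × 10^7 L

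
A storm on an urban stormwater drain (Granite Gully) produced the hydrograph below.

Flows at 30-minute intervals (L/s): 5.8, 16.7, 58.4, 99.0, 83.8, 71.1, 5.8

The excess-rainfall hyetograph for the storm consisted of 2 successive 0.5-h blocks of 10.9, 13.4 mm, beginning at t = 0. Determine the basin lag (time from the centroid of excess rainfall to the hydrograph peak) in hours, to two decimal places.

Centroid of excess rainfall: t_c = Σ P_i·t̄_i / ΣP_i = 0.5257 h (block centres at 0.25, 0.75 h).
Hydrograph peak occurs at t = 1.5 h, so basin lag t_L = 1.5 − 0.5257 = 0.97 h.

t_L ≈ 0.97 h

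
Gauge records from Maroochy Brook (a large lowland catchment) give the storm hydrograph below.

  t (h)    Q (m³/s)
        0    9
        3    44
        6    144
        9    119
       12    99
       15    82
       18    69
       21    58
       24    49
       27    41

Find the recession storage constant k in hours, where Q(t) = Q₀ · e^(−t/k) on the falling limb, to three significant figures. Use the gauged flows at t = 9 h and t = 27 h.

k ≈ 16.9 h

On the falling limb, Q drops from 119 to 41 m³/s between t = 9 h and t = 27 h (Δt = 18 h).
k = −Δt / ln(Q₂/Q₁) = −18 / ln(41/119) = 16.9 h.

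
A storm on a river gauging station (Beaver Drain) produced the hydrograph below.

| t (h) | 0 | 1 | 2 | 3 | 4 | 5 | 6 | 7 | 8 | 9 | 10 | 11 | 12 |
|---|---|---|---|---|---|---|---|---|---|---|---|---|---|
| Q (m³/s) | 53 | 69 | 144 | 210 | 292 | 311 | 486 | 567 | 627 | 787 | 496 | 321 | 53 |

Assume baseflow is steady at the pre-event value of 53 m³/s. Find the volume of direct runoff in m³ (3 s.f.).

V ≈ 1.34 × 10^7 m³

Direct-runoff ordinates (Q − Q_b): 0.0, 16.0, 91.0, 157.0, 239.0, 258.0, 433.0, 514.0, 574.0, 734.0, 443.0, 268.0, 0.0 m³/s.
ΣQ_DR = 3727 m³/s.
With Δt = 1 h = 3600 s, V = ΣQ_DR · Δt = 3727 × 3600 = 1.34 × 10^7 m³.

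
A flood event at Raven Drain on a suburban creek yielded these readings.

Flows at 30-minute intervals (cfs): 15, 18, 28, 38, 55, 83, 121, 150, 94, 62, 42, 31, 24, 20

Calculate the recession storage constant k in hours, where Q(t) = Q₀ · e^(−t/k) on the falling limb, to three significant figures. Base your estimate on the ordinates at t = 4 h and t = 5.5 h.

On the falling limb, Q drops from 94 to 31 cfs between t = 4 h and t = 5.5 h (Δt = 1.5 h).
k = −Δt / ln(Q₂/Q₁) = −1.5 / ln(31/94) = 1.35 h.

k ≈ 1.35 h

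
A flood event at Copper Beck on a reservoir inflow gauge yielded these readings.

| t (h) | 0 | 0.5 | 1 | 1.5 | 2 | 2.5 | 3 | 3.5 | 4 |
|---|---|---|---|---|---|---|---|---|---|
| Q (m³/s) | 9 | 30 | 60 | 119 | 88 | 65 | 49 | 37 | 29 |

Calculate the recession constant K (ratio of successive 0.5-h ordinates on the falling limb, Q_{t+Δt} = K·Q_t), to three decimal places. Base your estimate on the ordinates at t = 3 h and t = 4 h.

K ≈ 0.769

Using the recession-limb readings at t = 3 h and t = 4 h: Q falls from 49 to 29 m³/s over 2 intervals.
K = (Q₂/Q₁)^(1/2) = (29/49)^(1/2) = 0.769.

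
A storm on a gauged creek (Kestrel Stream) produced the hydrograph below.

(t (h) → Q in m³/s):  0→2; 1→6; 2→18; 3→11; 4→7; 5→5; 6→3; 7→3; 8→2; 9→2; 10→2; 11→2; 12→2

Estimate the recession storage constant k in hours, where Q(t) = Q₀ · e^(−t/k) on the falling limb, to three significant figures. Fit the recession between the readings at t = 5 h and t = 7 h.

On the falling limb, Q drops from 5 to 3 m³/s between t = 5 h and t = 7 h (Δt = 2 h).
k = −Δt / ln(Q₂/Q₁) = −2 / ln(3/5) = 3.92 h.

k ≈ 3.92 h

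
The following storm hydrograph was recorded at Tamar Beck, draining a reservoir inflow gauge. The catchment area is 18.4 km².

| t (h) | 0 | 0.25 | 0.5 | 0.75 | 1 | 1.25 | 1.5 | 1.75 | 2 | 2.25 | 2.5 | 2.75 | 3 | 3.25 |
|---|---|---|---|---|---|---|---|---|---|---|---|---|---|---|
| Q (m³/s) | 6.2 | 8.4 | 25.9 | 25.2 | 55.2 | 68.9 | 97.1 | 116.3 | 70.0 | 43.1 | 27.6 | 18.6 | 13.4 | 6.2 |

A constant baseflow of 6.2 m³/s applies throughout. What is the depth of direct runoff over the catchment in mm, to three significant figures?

d ≈ 24.2 mm

Direct runoff: 0.0, 2.2, 19.7, 19.0, 49.0, 62.7, 90.9, 110.1, 63.8, 36.9, 21.4, 12.4, 7.2, 0.0 m³/s; ΣQ_DR = 495.3 m³/s.
V = ΣQ_DR · Δt = 495.3 × 900 s = 4.458 × 10^5 m³.
Over A = 18.4 km², depth = V / A = 24.2 mm.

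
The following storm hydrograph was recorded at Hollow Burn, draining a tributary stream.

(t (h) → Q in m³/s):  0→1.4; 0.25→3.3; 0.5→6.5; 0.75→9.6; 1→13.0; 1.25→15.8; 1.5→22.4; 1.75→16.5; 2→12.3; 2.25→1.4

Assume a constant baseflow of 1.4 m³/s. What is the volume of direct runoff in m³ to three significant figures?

V ≈ 79400 m³

Direct-runoff ordinates (Q − Q_b): 0.0, 1.9, 5.1, 8.2, 11.6, 14.4, 21.0, 15.1, 10.9, 0.0 m³/s.
ΣQ_DR = 88.20 m³/s.
With Δt = 0.25 h = 900 s, V = ΣQ_DR · Δt = 88.20 × 900 = 79400 m³.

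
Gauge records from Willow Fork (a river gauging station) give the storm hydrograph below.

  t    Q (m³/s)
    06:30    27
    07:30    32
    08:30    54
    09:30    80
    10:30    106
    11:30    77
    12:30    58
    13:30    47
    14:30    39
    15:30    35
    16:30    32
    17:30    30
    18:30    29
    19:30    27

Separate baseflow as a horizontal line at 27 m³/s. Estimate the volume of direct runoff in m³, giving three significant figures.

V ≈ 1.06 × 10^6 m³

Direct-runoff ordinates (Q − Q_b): 0.0, 5.0, 27.0, 53.0, 79.0, 50.0, 31.0, 20.0, 12.0, 8.0, 5.0, 3.0, 2.0, 0.0 m³/s.
ΣQ_DR = 295.0 m³/s.
With Δt = 1 h = 3600 s, V = ΣQ_DR · Δt = 295.0 × 3600 = 1.06 × 10^6 m³.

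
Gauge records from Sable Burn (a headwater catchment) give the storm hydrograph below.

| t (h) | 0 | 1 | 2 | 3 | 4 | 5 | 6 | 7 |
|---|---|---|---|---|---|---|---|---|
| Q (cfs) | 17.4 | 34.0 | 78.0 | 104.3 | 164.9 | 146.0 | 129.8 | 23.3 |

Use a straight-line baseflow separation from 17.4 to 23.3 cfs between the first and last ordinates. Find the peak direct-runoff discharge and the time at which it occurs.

Subtracting baseflow gives direct-runoff ordinates: 0.00, 15.76, 58.91, 84.37, 144.13, 124.39, 107.34, 0.00 cfs.
The maximum is 144.13 cfs, occurring at the reading for t = 4 h.

Q_p = 144.13 cfs at t = 4 h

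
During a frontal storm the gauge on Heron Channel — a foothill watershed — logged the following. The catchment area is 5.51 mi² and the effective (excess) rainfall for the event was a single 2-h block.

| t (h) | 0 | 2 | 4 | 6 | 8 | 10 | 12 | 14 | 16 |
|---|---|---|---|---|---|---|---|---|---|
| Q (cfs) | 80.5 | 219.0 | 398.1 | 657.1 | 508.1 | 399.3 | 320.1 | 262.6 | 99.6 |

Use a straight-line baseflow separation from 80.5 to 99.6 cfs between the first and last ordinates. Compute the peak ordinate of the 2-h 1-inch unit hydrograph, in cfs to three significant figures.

U_p ≈ 474 cfs

Direct runoff: 0.00, 136.11, 312.82, 569.44, 418.05, 306.86, 225.28, 165.39, 0.00 cfs; ΣQ_DR = 2134 cfs, peak = 569.44 cfs.
Runoff depth d = ΣQ_DR·Δt / A = 2134 × 7200 / (5.51 mi²) = 1.200 in.
The 1-inch UH is the DRH scaled by (1 in)/d, so U_p = 569.44 × 1/1.200 = 474 cfs.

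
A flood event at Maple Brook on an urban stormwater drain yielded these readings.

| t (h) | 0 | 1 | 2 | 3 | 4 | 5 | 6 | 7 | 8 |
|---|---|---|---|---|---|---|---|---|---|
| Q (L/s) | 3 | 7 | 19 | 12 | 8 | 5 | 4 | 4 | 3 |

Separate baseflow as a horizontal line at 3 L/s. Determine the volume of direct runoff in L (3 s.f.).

Direct-runoff ordinates (Q − Q_b): 0.0, 4.0, 16.0, 9.0, 5.0, 2.0, 1.0, 1.0, 0.0 L/s.
ΣQ_DR = 38.00 L/s.
With Δt = 1 h = 3600 s, V = ΣQ_DR · Δt = 38.00 × 3600 = 1.37 × 10^5 L.

V ≈ 1.37 × 10^5 L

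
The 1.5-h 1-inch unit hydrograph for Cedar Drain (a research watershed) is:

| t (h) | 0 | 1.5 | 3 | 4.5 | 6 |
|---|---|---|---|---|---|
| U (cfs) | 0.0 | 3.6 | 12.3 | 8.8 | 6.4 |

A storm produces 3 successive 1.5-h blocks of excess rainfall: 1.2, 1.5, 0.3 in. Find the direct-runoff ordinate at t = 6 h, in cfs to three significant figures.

Q ≈ 24.6 cfs

By discrete convolution, Q_j = Σ (P_i / 1 in) · U_{j−i}.
At t = 6 h (j=4): Q = (1.2/1)·6.4 + (1.5/1)·8.8 + (0.3/1)·12.3 = 24.6 cfs.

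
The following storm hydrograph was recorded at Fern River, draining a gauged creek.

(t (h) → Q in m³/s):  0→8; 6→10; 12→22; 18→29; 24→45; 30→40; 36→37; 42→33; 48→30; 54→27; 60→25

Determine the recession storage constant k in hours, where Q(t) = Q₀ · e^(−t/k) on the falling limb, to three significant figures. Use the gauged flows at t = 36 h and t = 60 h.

On the falling limb, Q drops from 37 to 25 m³/s between t = 36 h and t = 60 h (Δt = 24 h).
k = −Δt / ln(Q₂/Q₁) = −24 / ln(25/37) = 61.2 h.

k ≈ 61.2 h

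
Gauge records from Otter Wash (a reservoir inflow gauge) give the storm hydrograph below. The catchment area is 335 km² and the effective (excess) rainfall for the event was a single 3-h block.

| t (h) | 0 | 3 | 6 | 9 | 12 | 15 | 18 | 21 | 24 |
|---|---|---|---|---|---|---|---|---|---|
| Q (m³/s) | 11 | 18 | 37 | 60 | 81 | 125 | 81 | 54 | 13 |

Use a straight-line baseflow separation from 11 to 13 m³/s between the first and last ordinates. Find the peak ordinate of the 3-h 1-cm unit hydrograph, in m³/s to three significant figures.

U_p ≈ 94.0 m³/s

Direct runoff: 0.00, 6.75, 25.50, 48.25, 69.00, 112.75, 68.50, 41.25, 0.00 m³/s; ΣQ_DR = 372.0 m³/s, peak = 112.75 m³/s.
Runoff depth d = ΣQ_DR·Δt / A = 372.0 × 10800 / (335 km²) = 11.99 mm.
The 1-cm UH is the DRH scaled by (10 mm)/d, so U_p = 112.75 × 10/11.99 = 94.0 m³/s.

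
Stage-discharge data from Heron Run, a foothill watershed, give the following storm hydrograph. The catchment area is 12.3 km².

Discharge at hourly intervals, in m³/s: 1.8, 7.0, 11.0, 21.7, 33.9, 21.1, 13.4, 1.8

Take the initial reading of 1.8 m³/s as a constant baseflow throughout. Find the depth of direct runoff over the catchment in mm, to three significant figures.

d ≈ 28.5 mm

Direct runoff: 0.0, 5.2, 9.2, 19.9, 32.1, 19.3, 11.6, 0.0 m³/s; ΣQ_DR = 97.30 m³/s.
V = ΣQ_DR · Δt = 97.30 × 3600 s = 3.503 × 10^5 m³.
Over A = 12.3 km², depth = V / A = 28.5 mm.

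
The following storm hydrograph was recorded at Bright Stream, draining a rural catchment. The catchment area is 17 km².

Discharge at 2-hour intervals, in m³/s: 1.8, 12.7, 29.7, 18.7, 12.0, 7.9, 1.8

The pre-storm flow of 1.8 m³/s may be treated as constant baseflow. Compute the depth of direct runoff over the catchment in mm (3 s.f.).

Direct runoff: 0.0, 10.9, 27.9, 16.9, 10.2, 6.1, 0.0 m³/s; ΣQ_DR = 72.00 m³/s.
V = ΣQ_DR · Δt = 72.00 × 7200 s = 5.184 × 10^5 m³.
Over A = 17 km², depth = V / A = 30.5 mm.

d ≈ 30.5 mm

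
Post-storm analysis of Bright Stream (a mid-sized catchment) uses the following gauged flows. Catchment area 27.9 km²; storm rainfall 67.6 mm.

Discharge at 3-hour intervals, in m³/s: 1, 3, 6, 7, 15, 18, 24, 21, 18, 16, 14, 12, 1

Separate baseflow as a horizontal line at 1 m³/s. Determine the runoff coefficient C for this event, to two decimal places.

ΣQ_DR = 143.0 m³/s; V = ΣQ_DR·Δt = 1.544 × 10^6 m³.
Runoff depth d = V / A = 55.35 mm.
C = d / P = 55.35 / 67.6 = 0.82.

C ≈ 0.82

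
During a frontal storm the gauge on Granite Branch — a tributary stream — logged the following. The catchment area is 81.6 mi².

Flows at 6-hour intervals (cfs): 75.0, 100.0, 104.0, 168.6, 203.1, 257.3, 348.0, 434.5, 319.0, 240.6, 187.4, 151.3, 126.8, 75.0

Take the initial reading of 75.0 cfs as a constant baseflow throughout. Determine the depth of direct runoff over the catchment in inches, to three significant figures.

Direct runoff: 0.0, 25.0, 29.0, 93.6, 128.1, 182.3, 273.0, 359.5, 244.0, 165.6, 112.4, 76.3, 51.8, 0.0 cfs; ΣQ_DR = 1741 cfs.
V = ΣQ_DR · Δt = 1741 × 21600 s = 3.760 × 10^7 ft³.
Over A = 81.6 mi², depth = V / A = 0.198 in.

d ≈ 0.198 in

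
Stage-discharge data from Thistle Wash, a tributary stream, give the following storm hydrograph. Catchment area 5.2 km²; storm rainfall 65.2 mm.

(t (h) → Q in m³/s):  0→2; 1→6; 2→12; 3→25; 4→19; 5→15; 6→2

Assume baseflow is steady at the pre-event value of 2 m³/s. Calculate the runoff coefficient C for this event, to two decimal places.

C ≈ 0.71

ΣQ_DR = 67.00 m³/s; V = ΣQ_DR·Δt = 2.412 × 10^5 m³.
Runoff depth d = V / A = 46.38 mm.
C = d / P = 46.38 / 65.2 = 0.71.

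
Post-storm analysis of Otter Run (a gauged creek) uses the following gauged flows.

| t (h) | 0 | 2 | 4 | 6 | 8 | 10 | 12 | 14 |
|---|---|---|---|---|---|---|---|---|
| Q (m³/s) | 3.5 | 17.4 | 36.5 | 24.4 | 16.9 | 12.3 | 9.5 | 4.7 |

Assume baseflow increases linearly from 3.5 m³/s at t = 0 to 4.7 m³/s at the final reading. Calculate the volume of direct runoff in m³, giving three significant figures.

V ≈ 6.65 × 10^5 m³

Direct-runoff ordinates (Q − Q_b): 0.00, 13.73, 32.66, 20.39, 12.71, 7.94, 4.97, 0.00 m³/s.
ΣQ_DR = 92.40 m³/s.
With Δt = 2 h = 7200 s, V = ΣQ_DR · Δt = 92.40 × 7200 = 6.65 × 10^5 m³.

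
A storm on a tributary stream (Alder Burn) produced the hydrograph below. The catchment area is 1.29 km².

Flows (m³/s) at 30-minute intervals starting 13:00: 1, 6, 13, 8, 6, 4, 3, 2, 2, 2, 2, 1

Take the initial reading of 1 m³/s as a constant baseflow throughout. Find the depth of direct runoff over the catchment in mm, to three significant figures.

Direct runoff: 0.0, 5.0, 12.0, 7.0, 5.0, 3.0, 2.0, 1.0, 1.0, 1.0, 1.0, 0.0 m³/s; ΣQ_DR = 38.00 m³/s.
V = ΣQ_DR · Δt = 38.00 × 1800 s = 68400 m³.
Over A = 1.29 km², depth = V / A = 53.0 mm.

d ≈ 53.0 mm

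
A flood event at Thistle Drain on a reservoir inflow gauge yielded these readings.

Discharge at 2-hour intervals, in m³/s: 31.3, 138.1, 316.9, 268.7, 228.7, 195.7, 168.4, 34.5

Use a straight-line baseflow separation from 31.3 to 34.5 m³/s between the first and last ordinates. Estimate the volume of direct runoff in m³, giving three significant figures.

Direct-runoff ordinates (Q − Q_b): 0.00, 106.34, 284.69, 236.03, 195.57, 162.11, 134.36, 0.00 m³/s.
ΣQ_DR = 1119 m³/s.
With Δt = 2 h = 7200 s, V = ΣQ_DR · Δt = 1119 × 7200 = 8.06 × 10^6 m³.

V ≈ 8.06 × 10^6 m³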